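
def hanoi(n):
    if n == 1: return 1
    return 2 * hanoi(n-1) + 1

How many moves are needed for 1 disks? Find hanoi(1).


hanoi(1) = 1  (base case)

1


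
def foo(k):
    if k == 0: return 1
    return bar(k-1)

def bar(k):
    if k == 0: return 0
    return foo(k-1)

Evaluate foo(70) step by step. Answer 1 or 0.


foo(70) = bar(69)
bar(69) = foo(68)
foo(68) = bar(67)
bar(67) = foo(66)
foo(66) = bar(65)
bar(65) = foo(64)
foo(64) = bar(63)
bar(63) = foo(62)
foo(62) = bar(61)
bar(61) = foo(60)
foo(60) = bar(59)
bar(59) = foo(58)
foo(58) = bar(57)
bar(57) = foo(56)
foo(56) = bar(55)
bar(55) = foo(54)
foo(54) = bar(53)
bar(53) = foo(52)
foo(52) = bar(51)
bar(51) = foo(50)
foo(50) = bar(49)
bar(49) = foo(48)
foo(48) = bar(47)
bar(47) = foo(46)
foo(46) = bar(45)
bar(45) = foo(44)
foo(44) = bar(43)
bar(43) = foo(42)
foo(42) = bar(41)
bar(41) = foo(40)
foo(40) = bar(39)
bar(39) = foo(38)
foo(38) = bar(37)
bar(37) = foo(36)
foo(36) = bar(35)
bar(35) = foo(34)
foo(34) = bar(33)
bar(33) = foo(32)
foo(32) = bar(31)
bar(31) = foo(30)
foo(30) = bar(29)
bar(29) = foo(28)
foo(28) = bar(27)
bar(27) = foo(26)
foo(26) = bar(25)
bar(25) = foo(24)
foo(24) = bar(23)
bar(23) = foo(22)
foo(22) = bar(21)
bar(21) = foo(20)
foo(20) = bar(19)
bar(19) = foo(18)
foo(18) = bar(17)
bar(17) = foo(16)
foo(16) = bar(15)
bar(15) = foo(14)
foo(14) = bar(13)
bar(13) = foo(12)
foo(12) = bar(11)
bar(11) = foo(10)
foo(10) = bar(9)
bar(9) = foo(8)
foo(8) = bar(7)
bar(7) = foo(6)
foo(6) = bar(5)
bar(5) = foo(4)
foo(4) = bar(3)
bar(3) = foo(2)
foo(2) = bar(1)
bar(1) = foo(0)
foo(0) = 1  (base case)
Result: 1

1


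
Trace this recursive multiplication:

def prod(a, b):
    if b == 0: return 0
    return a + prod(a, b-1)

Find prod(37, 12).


prod(37, 12) = 37 + prod(37, 11)
prod(37, 11) = 37 + prod(37, 10)
prod(37, 10) = 37 + prod(37, 9)
prod(37, 9) = 37 + prod(37, 8)
prod(37, 8) = 37 + prod(37, 7)
prod(37, 7) = 37 + prod(37, 6)
prod(37, 6) = 37 + prod(37, 5)
prod(37, 5) = 37 + prod(37, 4)
prod(37, 4) = 37 + prod(37, 3)
prod(37, 3) = 37 + prod(37, 2)
prod(37, 2) = 37 + prod(37, 1)
prod(37, 1) = 37 + prod(37, 0)
prod(37, 0) = 0  (base case)
Total: 37 + 37 + 37 + 37 + 37 + 37 + 37 + 37 + 37 + 37 + 37 + 37 + 0 = 444

444


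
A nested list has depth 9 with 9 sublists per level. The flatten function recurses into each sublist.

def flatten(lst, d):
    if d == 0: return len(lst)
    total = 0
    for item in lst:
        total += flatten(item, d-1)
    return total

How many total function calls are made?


At depth 0 (root): 1 call
At depth 1: each of 1 parents calls flatten on 9 children = 9 calls
At depth 2: each of 9 parents calls flatten on 9 children = 81 calls
At depth 3: each of 81 parents calls flatten on 9 children = 729 calls
At depth 4: each of 729 parents calls flatten on 9 children = 6561 calls
At depth 5: each of 6561 parents calls flatten on 9 children = 59049 calls
At depth 6: each of 59049 parents calls flatten on 9 children = 531441 calls
At depth 7: each of 531441 parents calls flatten on 9 children = 4782969 calls
At depth 8: each of 4782969 parents calls flatten on 9 children = 43046721 calls
At depth 9: each of 43046721 parents calls flatten on 9 children = 387420489 calls
Total: 1 + 9 + 81 + 729 + 6561 + 59049 + 531441 + 4782969 + 43046721 + 387420489 = 435848050

435848050


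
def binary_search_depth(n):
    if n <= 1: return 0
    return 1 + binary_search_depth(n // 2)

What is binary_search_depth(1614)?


1614 / 2 = 807
807 / 2 = 403
403 / 2 = 201
201 / 2 = 100
100 / 2 = 50
50 / 2 = 25
25 / 2 = 12
12 / 2 = 6
6 / 2 = 3
3 / 2 = 1
Reached 1 after 10 halvings

10


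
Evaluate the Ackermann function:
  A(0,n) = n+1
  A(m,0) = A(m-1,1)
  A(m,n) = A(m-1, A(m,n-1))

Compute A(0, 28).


A(0, 28) = 29
Result: A(0, 28) = 29

29


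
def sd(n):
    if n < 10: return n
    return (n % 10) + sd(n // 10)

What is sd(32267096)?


sd(32267096) = 6 + sd(3226709)
sd(3226709) = 9 + sd(322670)
sd(322670) = 0 + sd(32267)
sd(32267) = 7 + sd(3226)
sd(3226) = 6 + sd(322)
sd(322) = 2 + sd(32)
sd(32) = 2 + sd(3)
sd(3) = 3  (base case)
Total: 6 + 9 + 0 + 7 + 6 + 2 + 2 + 3 = 35

35


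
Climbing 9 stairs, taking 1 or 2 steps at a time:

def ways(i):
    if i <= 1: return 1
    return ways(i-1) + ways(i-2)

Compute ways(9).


Building up from base cases:
ways(0) = 1
ways(1) = 1
ways(2) = ways(1) + ways(0) = 1 + 1 = 2
ways(3) = ways(2) + ways(1) = 2 + 1 = 3
ways(4) = ways(3) + ways(2) = 3 + 2 = 5
ways(5) = ways(4) + ways(3) = 5 + 3 = 8
ways(6) = ways(5) + ways(4) = 8 + 5 = 13
ways(7) = ways(6) + ways(5) = 13 + 8 = 21
ways(8) = ways(7) + ways(6) = 21 + 13 = 34
ways(9) = ways(8) + ways(7) = 34 + 21 = 55

55


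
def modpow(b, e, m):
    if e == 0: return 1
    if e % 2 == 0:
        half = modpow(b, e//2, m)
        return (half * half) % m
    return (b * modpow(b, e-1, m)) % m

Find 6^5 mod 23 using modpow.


modpow(6, 5, 23): e is odd, compute modpow(6, 4, 23)
  modpow(6, 4, 23): e is even, compute modpow(6, 2, 23)
    modpow(6, 2, 23): e is even, compute modpow(6, 1, 23)
      modpow(6, 1, 23): e is odd, compute modpow(6, 0, 23)
        modpow(6, 0, 23) = 1
      (6 * 1) % 23 = 6
    half=6, (6*6) % 23 = 13
  half=13, (13*13) % 23 = 8
(6 * 8) % 23 = 2

2


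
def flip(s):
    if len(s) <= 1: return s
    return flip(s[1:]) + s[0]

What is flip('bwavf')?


flip('bwavf') = flip('wavf') + 'b'
flip('wavf') = flip('avf') + 'w'
flip('avf') = flip('vf') + 'a'
flip('vf') = flip('f') + 'v'
flip('f') = 'f'  (base case)
Concatenating: 'f' + 'v' + 'a' + 'w' + 'b' = 'fvawb'

fvawb


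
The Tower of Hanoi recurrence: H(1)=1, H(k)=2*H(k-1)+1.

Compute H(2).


H(2) = 2 * H(1) + 1
H(1) = 1  (base case)
H(2) = 2 * 1 + 1 = 3

3


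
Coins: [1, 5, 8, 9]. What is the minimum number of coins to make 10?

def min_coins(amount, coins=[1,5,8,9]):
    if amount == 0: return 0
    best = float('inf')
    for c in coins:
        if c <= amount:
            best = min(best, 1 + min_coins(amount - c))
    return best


Building up with DP:
min_coins(0) = 0
min_coins(1) = min(1+min_coins(0)=1+0=1) = 1
min_coins(2) = min(1+min_coins(1)=1+1=2) = 2
min_coins(3) = min(1+min_coins(2)=1+2=3) = 3
min_coins(4) = min(1+min_coins(3)=1+3=4) = 4
min_coins(5) = min(1+min_coins(4)=1+4=5, 1+min_coins(0)=1+0=1) = 1
min_coins(6) = min(1+min_coins(5)=1+1=2, 1+min_coins(1)=1+1=2) = 2
min_coins(7) = min(1+min_coins(6)=1+2=3, 1+min_coins(2)=1+2=3) = 3
min_coins(8) = min(1+min_coins(7)=1+3=4, 1+min_coins(3)=1+3=4, 1+min_coins(0)=1+0=1) = 1
min_coins(9) = min(1+min_coins(8)=1+1=2, 1+min_coins(4)=1+4=5, 1+min_coins(1)=1+1=2, 1+min_coins(0)=1+0=1) = 1
min_coins(10) = min(1+min_coins(9)=1+1=2, 1+min_coins(5)=1+1=2, 1+min_coins(2)=1+2=3, 1+min_coins(1)=1+1=2) = 2

2


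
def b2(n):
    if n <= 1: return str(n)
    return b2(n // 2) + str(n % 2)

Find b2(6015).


b2(6015) = b2(3007) + '1'
b2(3007) = b2(1503) + '1'
b2(1503) = b2(751) + '1'
b2(751) = b2(375) + '1'
b2(375) = b2(187) + '1'
b2(187) = b2(93) + '1'
b2(93) = b2(46) + '1'
b2(46) = b2(23) + '0'
b2(23) = b2(11) + '1'
b2(11) = b2(5) + '1'
b2(5) = b2(2) + '1'
b2(2) = b2(1) + '0'
b2(1) = '1'  (base case)
Concatenating: '1' + '0' + '1' + '1' + '1' + '0' + '1' + '1' + '1' + '1' + '1' + '1' + '1' = '1011101111111'

1011101111111


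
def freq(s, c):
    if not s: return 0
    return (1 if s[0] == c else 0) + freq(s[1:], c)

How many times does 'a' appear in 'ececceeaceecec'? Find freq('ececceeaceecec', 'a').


s[0]='e' != 'a' -> 0
s[0]='c' != 'a' -> 0
s[0]='e' != 'a' -> 0
s[0]='c' != 'a' -> 0
s[0]='c' != 'a' -> 0
s[0]='e' != 'a' -> 0
s[0]='e' != 'a' -> 0
s[0]='a' == 'a' -> 1
s[0]='c' != 'a' -> 0
s[0]='e' != 'a' -> 0
s[0]='e' != 'a' -> 0
s[0]='c' != 'a' -> 0
s[0]='e' != 'a' -> 0
s[0]='c' != 'a' -> 0
Sum: 0 + 0 + 0 + 0 + 0 + 0 + 0 + 1 + 0 + 0 + 0 + 0 + 0 + 0 = 1

1


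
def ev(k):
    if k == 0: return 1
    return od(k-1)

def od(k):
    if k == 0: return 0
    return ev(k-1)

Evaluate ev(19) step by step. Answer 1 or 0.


ev(19) = od(18)
od(18) = ev(17)
ev(17) = od(16)
od(16) = ev(15)
ev(15) = od(14)
od(14) = ev(13)
ev(13) = od(12)
od(12) = ev(11)
ev(11) = od(10)
od(10) = ev(9)
ev(9) = od(8)
od(8) = ev(7)
ev(7) = od(6)
od(6) = ev(5)
ev(5) = od(4)
od(4) = ev(3)
ev(3) = od(2)
od(2) = ev(1)
ev(1) = od(0)
od(0) = 0  (base case)
Result: 0

0


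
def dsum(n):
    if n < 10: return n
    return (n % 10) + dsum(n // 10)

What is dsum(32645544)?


dsum(32645544) = 4 + dsum(3264554)
dsum(3264554) = 4 + dsum(326455)
dsum(326455) = 5 + dsum(32645)
dsum(32645) = 5 + dsum(3264)
dsum(3264) = 4 + dsum(326)
dsum(326) = 6 + dsum(32)
dsum(32) = 2 + dsum(3)
dsum(3) = 3  (base case)
Total: 4 + 4 + 5 + 5 + 4 + 6 + 2 + 3 = 33

33


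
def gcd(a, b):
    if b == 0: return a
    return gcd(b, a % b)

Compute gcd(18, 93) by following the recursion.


gcd(18, 93) = gcd(93, 18)
gcd(93, 18) = gcd(18, 3)
gcd(18, 3) = gcd(3, 0)
gcd(3, 0) = 3  (base case)

3


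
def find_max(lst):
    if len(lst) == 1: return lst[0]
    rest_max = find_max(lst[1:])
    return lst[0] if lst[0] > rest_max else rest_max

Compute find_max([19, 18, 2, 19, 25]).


find_max([19, 18, 2, 19, 25]): compare 19 with find_max([18, 2, 19, 25])
find_max([18, 2, 19, 25]): compare 18 with find_max([2, 19, 25])
find_max([2, 19, 25]): compare 2 with find_max([19, 25])
find_max([19, 25]): compare 19 with find_max([25])
find_max([25]) = 25  (base case)
Compare 19 with 25 -> 25
Compare 2 with 25 -> 25
Compare 18 with 25 -> 25
Compare 19 with 25 -> 25

25


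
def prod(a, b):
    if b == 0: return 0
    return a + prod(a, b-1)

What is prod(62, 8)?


prod(62, 8) = 62 + prod(62, 7)
prod(62, 7) = 62 + prod(62, 6)
prod(62, 6) = 62 + prod(62, 5)
prod(62, 5) = 62 + prod(62, 4)
prod(62, 4) = 62 + prod(62, 3)
prod(62, 3) = 62 + prod(62, 2)
prod(62, 2) = 62 + prod(62, 1)
prod(62, 1) = 62 + prod(62, 0)
prod(62, 0) = 0  (base case)
Total: 62 + 62 + 62 + 62 + 62 + 62 + 62 + 62 + 0 = 496

496


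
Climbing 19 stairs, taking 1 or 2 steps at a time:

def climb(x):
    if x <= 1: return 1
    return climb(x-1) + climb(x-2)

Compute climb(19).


Building up from base cases:
climb(0) = 1
climb(1) = 1
climb(2) = climb(1) + climb(0) = 1 + 1 = 2
climb(3) = climb(2) + climb(1) = 2 + 1 = 3
climb(4) = climb(3) + climb(2) = 3 + 2 = 5
climb(5) = climb(4) + climb(3) = 5 + 3 = 8
climb(6) = climb(5) + climb(4) = 8 + 5 = 13
climb(7) = climb(6) + climb(5) = 13 + 8 = 21
climb(8) = climb(7) + climb(6) = 21 + 13 = 34
climb(9) = climb(8) + climb(7) = 34 + 21 = 55
climb(10) = climb(9) + climb(8) = 55 + 34 = 89
climb(11) = climb(10) + climb(9) = 89 + 55 = 144
climb(12) = climb(11) + climb(10) = 144 + 89 = 233
climb(13) = climb(12) + climb(11) = 233 + 144 = 377
climb(14) = climb(13) + climb(12) = 377 + 233 = 610
climb(15) = climb(14) + climb(13) = 610 + 377 = 987
climb(16) = climb(15) + climb(14) = 987 + 610 = 1597
climb(17) = climb(16) + climb(15) = 1597 + 987 = 2584
climb(18) = climb(17) + climb(16) = 2584 + 1597 = 4181
climb(19) = climb(18) + climb(17) = 4181 + 2584 = 6765

6765


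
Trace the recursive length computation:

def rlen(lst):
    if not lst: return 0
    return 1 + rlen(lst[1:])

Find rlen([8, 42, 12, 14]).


rlen([8, 42, 12, 14]) = 1 + rlen([42, 12, 14])
rlen([42, 12, 14]) = 1 + rlen([12, 14])
rlen([12, 14]) = 1 + rlen([14])
rlen([14]) = 1 + rlen([])
rlen([]) = 0  (base case)
Unwinding: 1 + 1 + 1 + 1 + 0 = 4

4


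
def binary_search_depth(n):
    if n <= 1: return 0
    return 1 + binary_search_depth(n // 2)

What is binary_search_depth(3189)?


3189 / 2 = 1594
1594 / 2 = 797
797 / 2 = 398
398 / 2 = 199
199 / 2 = 99
99 / 2 = 49
49 / 2 = 24
24 / 2 = 12
12 / 2 = 6
6 / 2 = 3
3 / 2 = 1
Reached 1 after 11 halvings

11


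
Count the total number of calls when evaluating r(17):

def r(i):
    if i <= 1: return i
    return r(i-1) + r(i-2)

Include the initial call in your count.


Let C(n) = total calls for r(n)
C(0) = 1, C(1) = 1
C(2) = 1 + C(1) + C(0) = 1 + 1 + 1 = 3
C(3) = 1 + C(2) + C(1) = 1 + 3 + 1 = 5
C(4) = 1 + C(3) + C(2) = 1 + 5 + 3 = 9
C(5) = 1 + C(4) + C(3) = 1 + 9 + 5 = 15
C(6) = 1 + C(5) + C(4) = 1 + 15 + 9 = 25
C(7) = 1 + C(6) + C(5) = 1 + 25 + 15 = 41
C(8) = 1 + C(7) + C(6) = 1 + 41 + 25 = 67
C(9) = 1 + C(8) + C(7) = 1 + 67 + 41 = 109
C(10) = 1 + C(9) + C(8) = 1 + 109 + 67 = 177
C(11) = 1 + C(10) + C(9) = 1 + 177 + 109 = 287
C(12) = 1 + C(11) + C(10) = 1 + 287 + 177 = 465
C(13) = 1 + C(12) + C(11) = 1 + 465 + 287 = 753
C(14) = 1 + C(13) + C(12) = 1 + 753 + 465 = 1219
C(15) = 1 + C(14) + C(13) = 1 + 1219 + 753 = 1973
C(16) = 1 + C(15) + C(14) = 1 + 1973 + 1219 = 3193
C(17) = 1 + C(16) + C(15) = 1 + 3193 + 1973 = 5167

5167


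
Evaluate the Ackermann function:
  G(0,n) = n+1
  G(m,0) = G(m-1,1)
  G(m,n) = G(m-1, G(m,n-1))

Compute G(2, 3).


G(2, 3) = G(1, G(2, 2))
  G(2, 2) = G(1, G(2, 1))
    G(2, 1) = G(1, G(2, 0))
      G(2, 0) = G(1, 1)
        G(1, 1) = G(0, G(1, 0))
          G(1, 0) = G(0, 1)
          G(0, 1) = 2
          = G(0, 2)
          G(0, 2) = 3
      = G(1, 3)
      G(1, 3) = G(0, G(1, 2))
        G(1, 2) = G(0, G(1, 1))
          G(1, 1) = G(0, G(1, 0))
          G(1, 0) = G(0, 1)
          G(0, 1) = 2
            = G(0, 2)
          G(0, 2) = 3
          = G(0, 3)
          G(0, 3) = 4
        = G(0, 4)
        G(0, 4) = 5
    = G(1, 5)
    G(1, 5) = G(0, G(1, 4))
      G(1, 4) = G(0, G(1, 3))
        G(1, 3) = G(0, G(1, 2))
... (trace truncated)
Result: G(2, 3) = 9

9


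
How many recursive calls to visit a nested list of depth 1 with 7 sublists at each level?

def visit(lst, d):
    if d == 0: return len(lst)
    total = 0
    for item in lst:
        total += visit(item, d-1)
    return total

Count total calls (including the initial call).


At depth 0 (root): 1 call
At depth 1: each of 1 parents calls visit on 7 children = 7 calls
Total: 1 + 7 = 8

8


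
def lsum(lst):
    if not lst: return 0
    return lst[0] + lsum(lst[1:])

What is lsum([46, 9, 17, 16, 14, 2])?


lsum([46, 9, 17, 16, 14, 2]) = 46 + lsum([9, 17, 16, 14, 2])
lsum([9, 17, 16, 14, 2]) = 9 + lsum([17, 16, 14, 2])
lsum([17, 16, 14, 2]) = 17 + lsum([16, 14, 2])
lsum([16, 14, 2]) = 16 + lsum([14, 2])
lsum([14, 2]) = 14 + lsum([2])
lsum([2]) = 2 + lsum([])
lsum([]) = 0  (base case)
Total: 46 + 9 + 17 + 16 + 14 + 2 + 0 = 104

104


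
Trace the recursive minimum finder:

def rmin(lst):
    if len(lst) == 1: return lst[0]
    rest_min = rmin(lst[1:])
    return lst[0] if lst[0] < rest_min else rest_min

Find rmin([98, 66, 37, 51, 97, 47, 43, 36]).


rmin([98, 66, 37, 51, 97, 47, 43, 36]): compare 98 with rmin([66, 37, 51, 97, 47, 43, 36])
rmin([66, 37, 51, 97, 47, 43, 36]): compare 66 with rmin([37, 51, 97, 47, 43, 36])
rmin([37, 51, 97, 47, 43, 36]): compare 37 with rmin([51, 97, 47, 43, 36])
rmin([51, 97, 47, 43, 36]): compare 51 with rmin([97, 47, 43, 36])
rmin([97, 47, 43, 36]): compare 97 with rmin([47, 43, 36])
rmin([47, 43, 36]): compare 47 with rmin([43, 36])
rmin([43, 36]): compare 43 with rmin([36])
rmin([36]) = 36  (base case)
Compare 43 with 36 -> 36
Compare 47 with 36 -> 36
Compare 97 with 36 -> 36
Compare 51 with 36 -> 36
Compare 37 with 36 -> 36
Compare 66 with 36 -> 36
Compare 98 with 36 -> 36

36


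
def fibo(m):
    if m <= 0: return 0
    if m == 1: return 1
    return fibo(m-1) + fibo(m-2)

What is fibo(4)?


Computing fibo(4) bottom-up:
fibo(0) = 0
fibo(1) = 1
fibo(2) = fibo(1) + fibo(0) = 1 + 0 = 1
fibo(3) = fibo(2) + fibo(1) = 1 + 1 = 2
fibo(4) = fibo(3) + fibo(2) = 2 + 1 = 3

3


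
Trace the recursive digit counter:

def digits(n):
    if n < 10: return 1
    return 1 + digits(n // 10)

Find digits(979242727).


digits(979242727) = 1 + digits(97924272)
digits(97924272) = 1 + digits(9792427)
digits(9792427) = 1 + digits(979242)
digits(979242) = 1 + digits(97924)
digits(97924) = 1 + digits(9792)
digits(9792) = 1 + digits(979)
digits(979) = 1 + digits(97)
digits(97) = 1 + digits(9)
digits(9) = 1  (base case: 9 < 10)
Unwinding: 1 + 1 + 1 + 1 + 1 + 1 + 1 + 1 + 1 = 9

9


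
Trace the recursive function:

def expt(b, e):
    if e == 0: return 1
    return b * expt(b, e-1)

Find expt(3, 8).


expt(3, 8)
= 3 * expt(3, 7)
= 3 * 3 * expt(3, 6)
= 3 * 3 * 3 * expt(3, 5)
= 3 * 3 * 3 * 3 * expt(3, 4)
= 3 * 3 * 3 * 3 * 3 * expt(3, 3)
= 3 * 3 * 3 * 3 * 3 * 3 * expt(3, 2)
= 3 * 3 * 3 * 3 * 3 * 3 * 3 * expt(3, 1)
= 3 * 3 * 3 * 3 * 3 * 3 * 3 * 3 * expt(3, 0)
= 3 * 3 * 3 * 3 * 3 * 3 * 3 * 3 * 1
= 6561

6561


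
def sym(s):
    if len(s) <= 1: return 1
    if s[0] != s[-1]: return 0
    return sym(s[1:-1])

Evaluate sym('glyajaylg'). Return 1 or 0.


sym('glyajaylg'): s[0]='g' == s[-1]='g' -> check sym('lyajayl')
sym('lyajayl'): s[0]='l' == s[-1]='l' -> check sym('yajay')
sym('yajay'): s[0]='y' == s[-1]='y' -> check sym('aja')
sym('aja'): s[0]='a' == s[-1]='a' -> check sym('j')
sym('j'): len <= 1 -> return 1  (base case)
Result: 1 (palindrome)

1


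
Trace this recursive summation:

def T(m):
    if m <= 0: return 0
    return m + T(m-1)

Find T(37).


T(37)
= 37 + 36 + 35 + 34 + 33 + 32 + 31 + 30 + 29 + 28 + 27 + 26 + 25 + 24 + 23 + 22 + 21 + 20 + 19 + 18 + 17 + 16 + 15 + 14 + 13 + 12 + 11 + 10 + 9 + 8 + 7 + 6 + 5 + 4 + 3 + 2 + 1 + T(0)
= 37 + 36 + 35 + 34 + 33 + 32 + 31 + 30 + 29 + 28 + 27 + 26 + 25 + 24 + 23 + 22 + 21 + 20 + 19 + 18 + 17 + 16 + 15 + 14 + 13 + 12 + 11 + 10 + 9 + 8 + 7 + 6 + 5 + 4 + 3 + 2 + 1 + 0
= 703

703


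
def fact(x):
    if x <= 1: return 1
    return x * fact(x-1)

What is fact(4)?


fact(4)
= 4 * fact(3)
= 4 * 3 * fact(2)
= 4 * 3 * 2 * fact(1)
= 4 * 3 * 2 * 1
= 24

24


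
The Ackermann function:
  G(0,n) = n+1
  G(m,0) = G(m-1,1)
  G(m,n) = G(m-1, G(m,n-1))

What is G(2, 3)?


G(2, 3) = G(1, G(2, 2))
  G(2, 2) = G(1, G(2, 1))
    G(2, 1) = G(1, G(2, 0))
      G(2, 0) = G(1, 1)
        G(1, 1) = G(0, G(1, 0))
          G(1, 0) = G(0, 1)
          G(0, 1) = 2
          = G(0, 2)
          G(0, 2) = 3
      = G(1, 3)
      G(1, 3) = G(0, G(1, 2))
        G(1, 2) = G(0, G(1, 1))
          G(1, 1) = G(0, G(1, 0))
          G(1, 0) = G(0, 1)
          G(0, 1) = 2
            = G(0, 2)
          G(0, 2) = 3
          = G(0, 3)
          G(0, 3) = 4
        = G(0, 4)
        G(0, 4) = 5
    = G(1, 5)
    G(1, 5) = G(0, G(1, 4))
      G(1, 4) = G(0, G(1, 3))
        G(1, 3) = G(0, G(1, 2))
... (trace truncated)
Result: G(2, 3) = 9

9


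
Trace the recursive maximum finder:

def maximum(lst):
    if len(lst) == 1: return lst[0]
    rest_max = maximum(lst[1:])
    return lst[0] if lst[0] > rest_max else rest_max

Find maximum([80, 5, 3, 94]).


maximum([80, 5, 3, 94]): compare 80 with maximum([5, 3, 94])
maximum([5, 3, 94]): compare 5 with maximum([3, 94])
maximum([3, 94]): compare 3 with maximum([94])
maximum([94]) = 94  (base case)
Compare 3 with 94 -> 94
Compare 5 with 94 -> 94
Compare 80 with 94 -> 94

94


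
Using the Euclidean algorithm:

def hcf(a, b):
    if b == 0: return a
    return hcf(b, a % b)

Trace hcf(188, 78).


hcf(188, 78) = hcf(78, 32)
hcf(78, 32) = hcf(32, 14)
hcf(32, 14) = hcf(14, 4)
hcf(14, 4) = hcf(4, 2)
hcf(4, 2) = hcf(2, 0)
hcf(2, 0) = 2  (base case)

2


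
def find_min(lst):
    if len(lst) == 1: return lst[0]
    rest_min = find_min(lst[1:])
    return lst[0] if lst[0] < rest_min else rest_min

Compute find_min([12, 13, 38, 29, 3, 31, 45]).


find_min([12, 13, 38, 29, 3, 31, 45]): compare 12 with find_min([13, 38, 29, 3, 31, 45])
find_min([13, 38, 29, 3, 31, 45]): compare 13 with find_min([38, 29, 3, 31, 45])
find_min([38, 29, 3, 31, 45]): compare 38 with find_min([29, 3, 31, 45])
find_min([29, 3, 31, 45]): compare 29 with find_min([3, 31, 45])
find_min([3, 31, 45]): compare 3 with find_min([31, 45])
find_min([31, 45]): compare 31 with find_min([45])
find_min([45]) = 45  (base case)
Compare 31 with 45 -> 31
Compare 3 with 31 -> 3
Compare 29 with 3 -> 3
Compare 38 with 3 -> 3
Compare 13 with 3 -> 3
Compare 12 with 3 -> 3

3


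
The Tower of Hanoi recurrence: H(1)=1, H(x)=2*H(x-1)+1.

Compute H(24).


H(24) = 2 * H(23) + 1
H(23) = 2 * H(22) + 1
H(22) = 2 * H(21) + 1
H(21) = 2 * H(20) + 1
H(20) = 2 * H(19) + 1
H(19) = 2 * H(18) + 1
H(18) = 2 * H(17) + 1
H(17) = 2 * H(16) + 1
H(16) = 2 * H(15) + 1
H(15) = 2 * H(14) + 1
H(14) = 2 * H(13) + 1
H(13) = 2 * H(12) + 1
H(12) = 2 * H(11) + 1
H(11) = 2 * H(10) + 1
H(10) = 2 * H(9) + 1
H(9) = 2 * H(8) + 1
H(8) = 2 * H(7) + 1
H(7) = 2 * H(6) + 1
H(6) = 2 * H(5) + 1
H(5) = 2 * H(4) + 1
H(4) = 2 * H(3) + 1
H(3) = 2 * H(2) + 1
H(2) = 2 * H(1) + 1
H(1) = 1  (base case)
H(2) = 2 * 1 + 1 = 3
H(3) = 2 * 3 + 1 = 7
H(4) = 2 * 7 + 1 = 15
H(5) = 2 * 15 + 1 = 31
H(6) = 2 * 31 + 1 = 63
H(7) = 2 * 63 + 1 = 127
H(8) = 2 * 127 + 1 = 255
H(9) = 2 * 255 + 1 = 511
H(10) = 2 * 511 + 1 = 1023
H(11) = 2 * 1023 + 1 = 2047
H(12) = 2 * 2047 + 1 = 4095
H(13) = 2 * 4095 + 1 = 8191
H(14) = 2 * 8191 + 1 = 16383
H(15) = 2 * 16383 + 1 = 32767
H(16) = 2 * 32767 + 1 = 65535
H(17) = 2 * 65535 + 1 = 131071
H(18) = 2 * 131071 + 1 = 262143
H(19) = 2 * 262143 + 1 = 524287
H(20) = 2 * 524287 + 1 = 1048575
H(21) = 2 * 1048575 + 1 = 2097151
H(22) = 2 * 2097151 + 1 = 4194303
H(23) = 2 * 4194303 + 1 = 8388607
H(24) = 2 * 8388607 + 1 = 16777215

16777215


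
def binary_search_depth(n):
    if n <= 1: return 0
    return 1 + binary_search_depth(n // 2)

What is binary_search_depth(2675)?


2675 / 2 = 1337
1337 / 2 = 668
668 / 2 = 334
334 / 2 = 167
167 / 2 = 83
83 / 2 = 41
41 / 2 = 20
20 / 2 = 10
10 / 2 = 5
5 / 2 = 2
2 / 2 = 1
Reached 1 after 11 halvings

11


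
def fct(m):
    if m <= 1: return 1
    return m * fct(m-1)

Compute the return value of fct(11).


fct(11)
= 11 * fct(10)
= 11 * 10 * fct(9)
= 11 * 10 * 9 * fct(8)
= 11 * 10 * 9 * 8 * fct(7)
= 11 * 10 * 9 * 8 * 7 * fct(6)
= 11 * 10 * 9 * 8 * 7 * 6 * fct(5)
= 11 * 10 * 9 * 8 * 7 * 6 * 5 * fct(4)
= 11 * 10 * 9 * 8 * 7 * 6 * 5 * 4 * fct(3)
= 11 * 10 * 9 * 8 * 7 * 6 * 5 * 4 * 3 * fct(2)
= 11 * 10 * 9 * 8 * 7 * 6 * 5 * 4 * 3 * 2 * fct(1)
= 11 * 10 * 9 * 8 * 7 * 6 * 5 * 4 * 3 * 2 * 1
= 39916800

39916800


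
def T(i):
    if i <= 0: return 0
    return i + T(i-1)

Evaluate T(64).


T(64)
= 64 + 63 + 62 + 61 + 60 + 59 + 58 + 57 + 56 + 55 + 54 + 53 + 52 + 51 + 50 + 49 + 48 + 47 + 46 + 45 + 44 + 43 + 42 + 41 + 40 + 39 + 38 + 37 + 36 + 35 + 34 + 33 + 32 + 31 + 30 + 29 + 28 + 27 + 26 + 25 + 24 + 23 + 22 + 21 + 20 + 19 + 18 + 17 + 16 + 15 + 14 + 13 + 12 + 11 + 10 + 9 + 8 + 7 + 6 + 5 + 4 + 3 + 2 + 1 + T(0)
= 64 + 63 + 62 + 61 + 60 + 59 + 58 + 57 + 56 + 55 + 54 + 53 + 52 + 51 + 50 + 49 + 48 + 47 + 46 + 45 + 44 + 43 + 42 + 41 + 40 + 39 + 38 + 37 + 36 + 35 + 34 + 33 + 32 + 31 + 30 + 29 + 28 + 27 + 26 + 25 + 24 + 23 + 22 + 21 + 20 + 19 + 18 + 17 + 16 + 15 + 14 + 13 + 12 + 11 + 10 + 9 + 8 + 7 + 6 + 5 + 4 + 3 + 2 + 1 + 0
= 2080

2080


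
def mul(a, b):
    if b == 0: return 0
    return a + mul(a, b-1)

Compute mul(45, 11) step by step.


mul(45, 11) = 45 + mul(45, 10)
mul(45, 10) = 45 + mul(45, 9)
mul(45, 9) = 45 + mul(45, 8)
mul(45, 8) = 45 + mul(45, 7)
mul(45, 7) = 45 + mul(45, 6)
mul(45, 6) = 45 + mul(45, 5)
mul(45, 5) = 45 + mul(45, 4)
mul(45, 4) = 45 + mul(45, 3)
mul(45, 3) = 45 + mul(45, 2)
mul(45, 2) = 45 + mul(45, 1)
mul(45, 1) = 45 + mul(45, 0)
mul(45, 0) = 0  (base case)
Total: 45 + 45 + 45 + 45 + 45 + 45 + 45 + 45 + 45 + 45 + 45 + 0 = 495

495


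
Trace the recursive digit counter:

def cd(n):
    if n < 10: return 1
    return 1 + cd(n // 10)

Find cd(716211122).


cd(716211122) = 1 + cd(71621112)
cd(71621112) = 1 + cd(7162111)
cd(7162111) = 1 + cd(716211)
cd(716211) = 1 + cd(71621)
cd(71621) = 1 + cd(7162)
cd(7162) = 1 + cd(716)
cd(716) = 1 + cd(71)
cd(71) = 1 + cd(7)
cd(7) = 1  (base case: 7 < 10)
Unwinding: 1 + 1 + 1 + 1 + 1 + 1 + 1 + 1 + 1 = 9

9


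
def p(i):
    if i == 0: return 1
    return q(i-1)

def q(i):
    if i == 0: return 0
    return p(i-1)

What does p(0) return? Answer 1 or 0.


p(0) = 1  (base case)
Result: 1

1


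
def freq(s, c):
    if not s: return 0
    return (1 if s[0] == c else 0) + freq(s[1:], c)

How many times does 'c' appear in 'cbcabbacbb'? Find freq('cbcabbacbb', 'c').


s[0]='c' == 'c' -> 1
s[0]='b' != 'c' -> 0
s[0]='c' == 'c' -> 1
s[0]='a' != 'c' -> 0
s[0]='b' != 'c' -> 0
s[0]='b' != 'c' -> 0
s[0]='a' != 'c' -> 0
s[0]='c' == 'c' -> 1
s[0]='b' != 'c' -> 0
s[0]='b' != 'c' -> 0
Sum: 1 + 0 + 1 + 0 + 0 + 0 + 0 + 1 + 0 + 0 = 3

3


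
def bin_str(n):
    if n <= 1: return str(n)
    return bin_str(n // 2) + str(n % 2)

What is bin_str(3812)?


bin_str(3812) = bin_str(1906) + '0'
bin_str(1906) = bin_str(953) + '0'
bin_str(953) = bin_str(476) + '1'
bin_str(476) = bin_str(238) + '0'
bin_str(238) = bin_str(119) + '0'
bin_str(119) = bin_str(59) + '1'
bin_str(59) = bin_str(29) + '1'
bin_str(29) = bin_str(14) + '1'
bin_str(14) = bin_str(7) + '0'
bin_str(7) = bin_str(3) + '1'
bin_str(3) = bin_str(1) + '1'
bin_str(1) = '1'  (base case)
Concatenating: '1' + '1' + '1' + '0' + '1' + '1' + '1' + '0' + '0' + '1' + '0' + '0' = '111011100100'

111011100100


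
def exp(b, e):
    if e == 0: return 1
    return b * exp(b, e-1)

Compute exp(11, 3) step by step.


exp(11, 3)
= 11 * exp(11, 2)
= 11 * 11 * exp(11, 1)
= 11 * 11 * 11 * exp(11, 0)
= 11 * 11 * 11 * 1
= 1331

1331


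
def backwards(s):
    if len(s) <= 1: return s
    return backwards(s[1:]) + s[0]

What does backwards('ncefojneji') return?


backwards('ncefojneji') = backwards('cefojneji') + 'n'
backwards('cefojneji') = backwards('efojneji') + 'c'
backwards('efojneji') = backwards('fojneji') + 'e'
backwards('fojneji') = backwards('ojneji') + 'f'
backwards('ojneji') = backwards('jneji') + 'o'
backwards('jneji') = backwards('neji') + 'j'
backwards('neji') = backwards('eji') + 'n'
backwards('eji') = backwards('ji') + 'e'
backwards('ji') = backwards('i') + 'j'
backwards('i') = 'i'  (base case)
Concatenating: 'i' + 'j' + 'e' + 'n' + 'j' + 'o' + 'f' + 'e' + 'c' + 'n' = 'ijenjofecn'

ijenjofecn


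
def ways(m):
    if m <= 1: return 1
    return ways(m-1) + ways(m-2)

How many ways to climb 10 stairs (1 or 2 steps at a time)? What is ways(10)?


Building up from base cases:
ways(0) = 1
ways(1) = 1
ways(2) = ways(1) + ways(0) = 1 + 1 = 2
ways(3) = ways(2) + ways(1) = 2 + 1 = 3
ways(4) = ways(3) + ways(2) = 3 + 2 = 5
ways(5) = ways(4) + ways(3) = 5 + 3 = 8
ways(6) = ways(5) + ways(4) = 8 + 5 = 13
ways(7) = ways(6) + ways(5) = 13 + 8 = 21
ways(8) = ways(7) + ways(6) = 21 + 13 = 34
ways(9) = ways(8) + ways(7) = 34 + 21 = 55
ways(10) = ways(9) + ways(8) = 55 + 34 = 89

89


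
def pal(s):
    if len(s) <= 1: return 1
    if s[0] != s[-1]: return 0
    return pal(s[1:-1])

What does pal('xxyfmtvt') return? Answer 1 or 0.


pal('xxyfmtvt'): s[0]='x' != s[-1]='t' -> return 0
Result: 0 (not a palindrome)

0


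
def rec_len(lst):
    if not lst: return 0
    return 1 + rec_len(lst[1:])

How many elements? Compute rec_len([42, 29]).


rec_len([42, 29]) = 1 + rec_len([29])
rec_len([29]) = 1 + rec_len([])
rec_len([]) = 0  (base case)
Unwinding: 1 + 1 + 0 = 2

2


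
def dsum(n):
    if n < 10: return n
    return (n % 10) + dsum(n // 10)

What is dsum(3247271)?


dsum(3247271) = 1 + dsum(324727)
dsum(324727) = 7 + dsum(32472)
dsum(32472) = 2 + dsum(3247)
dsum(3247) = 7 + dsum(324)
dsum(324) = 4 + dsum(32)
dsum(32) = 2 + dsum(3)
dsum(3) = 3  (base case)
Total: 1 + 7 + 2 + 7 + 4 + 2 + 3 = 26

26


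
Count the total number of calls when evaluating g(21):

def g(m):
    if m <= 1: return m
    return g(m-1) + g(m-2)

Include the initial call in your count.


Let C(n) = total calls for g(n)
C(0) = 1, C(1) = 1
C(2) = 1 + C(1) + C(0) = 1 + 1 + 1 = 3
C(3) = 1 + C(2) + C(1) = 1 + 3 + 1 = 5
C(4) = 1 + C(3) + C(2) = 1 + 5 + 3 = 9
C(5) = 1 + C(4) + C(3) = 1 + 9 + 5 = 15
C(6) = 1 + C(5) + C(4) = 1 + 15 + 9 = 25
C(7) = 1 + C(6) + C(5) = 1 + 25 + 15 = 41
C(8) = 1 + C(7) + C(6) = 1 + 41 + 25 = 67
C(9) = 1 + C(8) + C(7) = 1 + 67 + 41 = 109
C(10) = 1 + C(9) + C(8) = 1 + 109 + 67 = 177
C(11) = 1 + C(10) + C(9) = 1 + 177 + 109 = 287
C(12) = 1 + C(11) + C(10) = 1 + 287 + 177 = 465
C(13) = 1 + C(12) + C(11) = 1 + 465 + 287 = 753
C(14) = 1 + C(13) + C(12) = 1 + 753 + 465 = 1219
C(15) = 1 + C(14) + C(13) = 1 + 1219 + 753 = 1973
C(16) = 1 + C(15) + C(14) = 1 + 1973 + 1219 = 3193
C(17) = 1 + C(16) + C(15) = 1 + 3193 + 1973 = 5167
C(18) = 1 + C(17) + C(16) = 1 + 5167 + 3193 = 8361
C(19) = 1 + C(18) + C(17) = 1 + 8361 + 5167 = 13529
C(20) = 1 + C(19) + C(18) = 1 + 13529 + 8361 = 21891
C(21) = 1 + C(20) + C(19) = 1 + 21891 + 13529 = 35421

35421


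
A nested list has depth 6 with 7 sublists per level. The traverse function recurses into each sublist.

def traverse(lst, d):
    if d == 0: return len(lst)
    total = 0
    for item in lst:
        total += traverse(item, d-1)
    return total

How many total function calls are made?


At depth 0 (root): 1 call
At depth 1: each of 1 parents calls traverse on 7 children = 7 calls
At depth 2: each of 7 parents calls traverse on 7 children = 49 calls
At depth 3: each of 49 parents calls traverse on 7 children = 343 calls
At depth 4: each of 343 parents calls traverse on 7 children = 2401 calls
At depth 5: each of 2401 parents calls traverse on 7 children = 16807 calls
At depth 6: each of 16807 parents calls traverse on 7 children = 117649 calls
Total: 1 + 7 + 49 + 343 + 2401 + 16807 + 117649 = 137257

137257


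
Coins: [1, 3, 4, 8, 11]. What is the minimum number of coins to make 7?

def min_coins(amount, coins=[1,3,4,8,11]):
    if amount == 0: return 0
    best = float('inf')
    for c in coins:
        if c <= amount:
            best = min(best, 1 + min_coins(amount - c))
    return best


Building up with DP:
min_coins(0) = 0
min_coins(1) = min(1+min_coins(0)=1+0=1) = 1
min_coins(2) = min(1+min_coins(1)=1+1=2) = 2
min_coins(3) = min(1+min_coins(2)=1+2=3, 1+min_coins(0)=1+0=1) = 1
min_coins(4) = min(1+min_coins(3)=1+1=2, 1+min_coins(1)=1+1=2, 1+min_coins(0)=1+0=1) = 1
min_coins(5) = min(1+min_coins(4)=1+1=2, 1+min_coins(2)=1+2=3, 1+min_coins(1)=1+1=2) = 2
min_coins(6) = min(1+min_coins(5)=1+2=3, 1+min_coins(3)=1+1=2, 1+min_coins(2)=1+2=3) = 2
min_coins(7) = min(1+min_coins(6)=1+2=3, 1+min_coins(4)=1+1=2, 1+min_coins(3)=1+1=2) = 2

2


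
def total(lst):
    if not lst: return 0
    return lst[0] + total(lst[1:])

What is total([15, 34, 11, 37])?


total([15, 34, 11, 37]) = 15 + total([34, 11, 37])
total([34, 11, 37]) = 34 + total([11, 37])
total([11, 37]) = 11 + total([37])
total([37]) = 37 + total([])
total([]) = 0  (base case)
Total: 15 + 34 + 11 + 37 + 0 = 97

97


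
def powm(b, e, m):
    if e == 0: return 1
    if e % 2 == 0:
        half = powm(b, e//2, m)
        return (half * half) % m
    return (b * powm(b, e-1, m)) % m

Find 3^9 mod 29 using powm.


powm(3, 9, 29): e is odd, compute powm(3, 8, 29)
  powm(3, 8, 29): e is even, compute powm(3, 4, 29)
    powm(3, 4, 29): e is even, compute powm(3, 2, 29)
      powm(3, 2, 29): e is even, compute powm(3, 1, 29)
        powm(3, 1, 29): e is odd, compute powm(3, 0, 29)
          powm(3, 0, 29) = 1
        (3 * 1) % 29 = 3
      half=3, (3*3) % 29 = 9
    half=9, (9*9) % 29 = 23
  half=23, (23*23) % 29 = 7
(3 * 7) % 29 = 21

21


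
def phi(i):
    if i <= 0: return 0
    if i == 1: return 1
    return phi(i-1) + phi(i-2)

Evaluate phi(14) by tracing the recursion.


Computing phi(14) bottom-up:
phi(0) = 0
phi(1) = 1
phi(2) = phi(1) + phi(0) = 1 + 0 = 1
phi(3) = phi(2) + phi(1) = 1 + 1 = 2
phi(4) = phi(3) + phi(2) = 2 + 1 = 3
phi(5) = phi(4) + phi(3) = 3 + 2 = 5
phi(6) = phi(5) + phi(4) = 5 + 3 = 8
phi(7) = phi(6) + phi(5) = 8 + 5 = 13
phi(8) = phi(7) + phi(6) = 13 + 8 = 21
phi(9) = phi(8) + phi(7) = 21 + 13 = 34
phi(10) = phi(9) + phi(8) = 34 + 21 = 55
phi(11) = phi(10) + phi(9) = 55 + 34 = 89
phi(12) = phi(11) + phi(10) = 89 + 55 = 144
phi(13) = phi(12) + phi(11) = 144 + 89 = 233
phi(14) = phi(13) + phi(12) = 233 + 144 = 377

377


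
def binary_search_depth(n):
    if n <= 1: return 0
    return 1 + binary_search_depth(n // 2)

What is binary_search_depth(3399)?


3399 / 2 = 1699
1699 / 2 = 849
849 / 2 = 424
424 / 2 = 212
212 / 2 = 106
106 / 2 = 53
53 / 2 = 26
26 / 2 = 13
13 / 2 = 6
6 / 2 = 3
3 / 2 = 1
Reached 1 after 11 halvings

11


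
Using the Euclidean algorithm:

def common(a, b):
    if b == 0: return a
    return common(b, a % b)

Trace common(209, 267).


common(209, 267) = common(267, 209)
common(267, 209) = common(209, 58)
common(209, 58) = common(58, 35)
common(58, 35) = common(35, 23)
common(35, 23) = common(23, 12)
common(23, 12) = common(12, 11)
common(12, 11) = common(11, 1)
common(11, 1) = common(1, 0)
common(1, 0) = 1  (base case)

1


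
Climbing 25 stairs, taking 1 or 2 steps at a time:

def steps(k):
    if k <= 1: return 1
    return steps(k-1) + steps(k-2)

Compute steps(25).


Building up from base cases:
steps(0) = 1
steps(1) = 1
steps(2) = steps(1) + steps(0) = 1 + 1 = 2
steps(3) = steps(2) + steps(1) = 2 + 1 = 3
steps(4) = steps(3) + steps(2) = 3 + 2 = 5
steps(5) = steps(4) + steps(3) = 5 + 3 = 8
steps(6) = steps(5) + steps(4) = 8 + 5 = 13
steps(7) = steps(6) + steps(5) = 13 + 8 = 21
steps(8) = steps(7) + steps(6) = 21 + 13 = 34
steps(9) = steps(8) + steps(7) = 34 + 21 = 55
steps(10) = steps(9) + steps(8) = 55 + 34 = 89
steps(11) = steps(10) + steps(9) = 89 + 55 = 144
steps(12) = steps(11) + steps(10) = 144 + 89 = 233
steps(13) = steps(12) + steps(11) = 233 + 144 = 377
steps(14) = steps(13) + steps(12) = 377 + 233 = 610
steps(15) = steps(14) + steps(13) = 610 + 377 = 987
steps(16) = steps(15) + steps(14) = 987 + 610 = 1597
steps(17) = steps(16) + steps(15) = 1597 + 987 = 2584
steps(18) = steps(17) + steps(16) = 2584 + 1597 = 4181
steps(19) = steps(18) + steps(17) = 4181 + 2584 = 6765
steps(20) = steps(19) + steps(18) = 6765 + 4181 = 10946
steps(21) = steps(20) + steps(19) = 10946 + 6765 = 17711
steps(22) = steps(21) + steps(20) = 17711 + 10946 = 28657
steps(23) = steps(22) + steps(21) = 28657 + 17711 = 46368
steps(24) = steps(23) + steps(22) = 46368 + 28657 = 75025
steps(25) = steps(24) + steps(23) = 75025 + 46368 = 121393

121393


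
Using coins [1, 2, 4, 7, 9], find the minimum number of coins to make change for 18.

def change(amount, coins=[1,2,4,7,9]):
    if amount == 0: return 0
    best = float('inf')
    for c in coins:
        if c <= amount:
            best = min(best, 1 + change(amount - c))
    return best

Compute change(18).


Building up with DP:
change(0) = 0
change(1) = min(1+change(0)=1+0=1) = 1
change(2) = min(1+change(1)=1+1=2, 1+change(0)=1+0=1) = 1
change(3) = min(1+change(2)=1+1=2, 1+change(1)=1+1=2) = 2
change(4) = min(1+change(3)=1+2=3, 1+change(2)=1+1=2, 1+change(0)=1+0=1) = 1
change(5) = min(1+change(4)=1+1=2, 1+change(3)=1+2=3, 1+change(1)=1+1=2) = 2
change(6) = min(1+change(5)=1+2=3, 1+change(4)=1+1=2, 1+change(2)=1+1=2) = 2
change(7) = min(1+change(6)=1+2=3, 1+change(5)=1+2=3, 1+change(3)=1+2=3, 1+change(0)=1+0=1) = 1
change(8) = min(1+change(7)=1+1=2, 1+change(6)=1+2=3, 1+change(4)=1+1=2, 1+change(1)=1+1=2) = 2
change(9) = min(1+change(8)=1+2=3, 1+change(7)=1+1=2, 1+change(5)=1+2=3, 1+change(2)=1+1=2, 1+change(0)=1+0=1) = 1
change(10) = min(1+change(9)=1+1=2, 1+change(8)=1+2=3, 1+change(6)=1+2=3, 1+change(3)=1+2=3, 1+change(1)=1+1=2) = 2
change(11) = min(1+change(10)=1+2=3, 1+change(9)=1+1=2, 1+change(7)=1+1=2, 1+change(4)=1+1=2, 1+change(2)=1+1=2) = 2
change(12) = min(1+change(11)=1+2=3, 1+change(10)=1+2=3, 1+change(8)=1+2=3, 1+change(5)=1+2=3, 1+change(3)=1+2=3) = 3
change(13) = min(1+change(12)=1+3=4, 1+change(11)=1+2=3, 1+change(9)=1+1=2, 1+change(6)=1+2=3, 1+change(4)=1+1=2) = 2
change(14) = min(1+change(13)=1+2=3, 1+change(12)=1+3=4, 1+change(10)=1+2=3, 1+change(7)=1+1=2, 1+change(5)=1+2=3) = 2
change(15) = min(1+change(14)=1+2=3, 1+change(13)=1+2=3, 1+change(11)=1+2=3, 1+change(8)=1+2=3, 1+change(6)=1+2=3) = 3
change(16) = min(1+change(15)=1+3=4, 1+change(14)=1+2=3, 1+change(12)=1+3=4, 1+change(9)=1+1=2, 1+change(7)=1+1=2) = 2
change(17) = min(1+change(16)=1+2=3, 1+change(15)=1+3=4, 1+change(13)=1+2=3, 1+change(10)=1+2=3, 1+change(8)=1+2=3) = 3
change(18) = min(1+change(17)=1+3=4, 1+change(16)=1+2=3, 1+change(14)=1+2=3, 1+change(11)=1+2=3, 1+change(9)=1+1=2) = 2

2


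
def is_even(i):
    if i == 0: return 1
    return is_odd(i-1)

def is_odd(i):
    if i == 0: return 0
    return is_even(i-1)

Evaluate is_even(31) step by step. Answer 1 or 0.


is_even(31) = is_odd(30)
is_odd(30) = is_even(29)
is_even(29) = is_odd(28)
is_odd(28) = is_even(27)
is_even(27) = is_odd(26)
is_odd(26) = is_even(25)
is_even(25) = is_odd(24)
is_odd(24) = is_even(23)
is_even(23) = is_odd(22)
is_odd(22) = is_even(21)
is_even(21) = is_odd(20)
is_odd(20) = is_even(19)
is_even(19) = is_odd(18)
is_odd(18) = is_even(17)
is_even(17) = is_odd(16)
is_odd(16) = is_even(15)
is_even(15) = is_odd(14)
is_odd(14) = is_even(13)
is_even(13) = is_odd(12)
is_odd(12) = is_even(11)
is_even(11) = is_odd(10)
is_odd(10) = is_even(9)
is_even(9) = is_odd(8)
is_odd(8) = is_even(7)
is_even(7) = is_odd(6)
is_odd(6) = is_even(5)
is_even(5) = is_odd(4)
is_odd(4) = is_even(3)
is_even(3) = is_odd(2)
is_odd(2) = is_even(1)
is_even(1) = is_odd(0)
is_odd(0) = 0  (base case)
Result: 0

0


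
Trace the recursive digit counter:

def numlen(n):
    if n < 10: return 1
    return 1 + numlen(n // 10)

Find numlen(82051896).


numlen(82051896) = 1 + numlen(8205189)
numlen(8205189) = 1 + numlen(820518)
numlen(820518) = 1 + numlen(82051)
numlen(82051) = 1 + numlen(8205)
numlen(8205) = 1 + numlen(820)
numlen(820) = 1 + numlen(82)
numlen(82) = 1 + numlen(8)
numlen(8) = 1  (base case: 8 < 10)
Unwinding: 1 + 1 + 1 + 1 + 1 + 1 + 1 + 1 = 8

8


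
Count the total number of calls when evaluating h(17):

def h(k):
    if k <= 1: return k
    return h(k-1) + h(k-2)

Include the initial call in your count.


Let C(n) = total calls for h(n)
C(0) = 1, C(1) = 1
C(2) = 1 + C(1) + C(0) = 1 + 1 + 1 = 3
C(3) = 1 + C(2) + C(1) = 1 + 3 + 1 = 5
C(4) = 1 + C(3) + C(2) = 1 + 5 + 3 = 9
C(5) = 1 + C(4) + C(3) = 1 + 9 + 5 = 15
C(6) = 1 + C(5) + C(4) = 1 + 15 + 9 = 25
C(7) = 1 + C(6) + C(5) = 1 + 25 + 15 = 41
C(8) = 1 + C(7) + C(6) = 1 + 41 + 25 = 67
C(9) = 1 + C(8) + C(7) = 1 + 67 + 41 = 109
C(10) = 1 + C(9) + C(8) = 1 + 109 + 67 = 177
C(11) = 1 + C(10) + C(9) = 1 + 177 + 109 = 287
C(12) = 1 + C(11) + C(10) = 1 + 287 + 177 = 465
C(13) = 1 + C(12) + C(11) = 1 + 465 + 287 = 753
C(14) = 1 + C(13) + C(12) = 1 + 753 + 465 = 1219
C(15) = 1 + C(14) + C(13) = 1 + 1219 + 753 = 1973
C(16) = 1 + C(15) + C(14) = 1 + 1973 + 1219 = 3193
C(17) = 1 + C(16) + C(15) = 1 + 3193 + 1973 = 5167

5167


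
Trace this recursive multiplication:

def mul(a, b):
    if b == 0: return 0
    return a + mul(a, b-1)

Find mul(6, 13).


mul(6, 13) = 6 + mul(6, 12)
mul(6, 12) = 6 + mul(6, 11)
mul(6, 11) = 6 + mul(6, 10)
mul(6, 10) = 6 + mul(6, 9)
mul(6, 9) = 6 + mul(6, 8)
mul(6, 8) = 6 + mul(6, 7)
mul(6, 7) = 6 + mul(6, 6)
mul(6, 6) = 6 + mul(6, 5)
mul(6, 5) = 6 + mul(6, 4)
mul(6, 4) = 6 + mul(6, 3)
mul(6, 3) = 6 + mul(6, 2)
mul(6, 2) = 6 + mul(6, 1)
mul(6, 1) = 6 + mul(6, 0)
mul(6, 0) = 0  (base case)
Total: 6 + 6 + 6 + 6 + 6 + 6 + 6 + 6 + 6 + 6 + 6 + 6 + 6 + 0 = 78

78


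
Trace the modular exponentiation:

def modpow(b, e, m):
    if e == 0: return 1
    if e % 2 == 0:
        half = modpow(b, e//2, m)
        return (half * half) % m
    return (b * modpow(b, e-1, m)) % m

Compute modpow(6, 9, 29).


modpow(6, 9, 29): e is odd, compute modpow(6, 8, 29)
  modpow(6, 8, 29): e is even, compute modpow(6, 4, 29)
    modpow(6, 4, 29): e is even, compute modpow(6, 2, 29)
      modpow(6, 2, 29): e is even, compute modpow(6, 1, 29)
        modpow(6, 1, 29): e is odd, compute modpow(6, 0, 29)
          modpow(6, 0, 29) = 1
        (6 * 1) % 29 = 6
      half=6, (6*6) % 29 = 7
    half=7, (7*7) % 29 = 20
  half=20, (20*20) % 29 = 23
(6 * 23) % 29 = 22

22


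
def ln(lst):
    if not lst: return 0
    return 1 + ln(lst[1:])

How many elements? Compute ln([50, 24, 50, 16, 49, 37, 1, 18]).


ln([50, 24, 50, 16, 49, 37, 1, 18]) = 1 + ln([24, 50, 16, 49, 37, 1, 18])
ln([24, 50, 16, 49, 37, 1, 18]) = 1 + ln([50, 16, 49, 37, 1, 18])
ln([50, 16, 49, 37, 1, 18]) = 1 + ln([16, 49, 37, 1, 18])
ln([16, 49, 37, 1, 18]) = 1 + ln([49, 37, 1, 18])
ln([49, 37, 1, 18]) = 1 + ln([37, 1, 18])
ln([37, 1, 18]) = 1 + ln([1, 18])
ln([1, 18]) = 1 + ln([18])
ln([18]) = 1 + ln([])
ln([]) = 0  (base case)
Unwinding: 1 + 1 + 1 + 1 + 1 + 1 + 1 + 1 + 0 = 8

8


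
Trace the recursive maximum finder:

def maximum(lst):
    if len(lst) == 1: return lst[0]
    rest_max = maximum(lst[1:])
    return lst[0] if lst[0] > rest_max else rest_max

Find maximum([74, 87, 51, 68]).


maximum([74, 87, 51, 68]): compare 74 with maximum([87, 51, 68])
maximum([87, 51, 68]): compare 87 with maximum([51, 68])
maximum([51, 68]): compare 51 with maximum([68])
maximum([68]) = 68  (base case)
Compare 51 with 68 -> 68
Compare 87 with 68 -> 87
Compare 74 with 87 -> 87

87
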